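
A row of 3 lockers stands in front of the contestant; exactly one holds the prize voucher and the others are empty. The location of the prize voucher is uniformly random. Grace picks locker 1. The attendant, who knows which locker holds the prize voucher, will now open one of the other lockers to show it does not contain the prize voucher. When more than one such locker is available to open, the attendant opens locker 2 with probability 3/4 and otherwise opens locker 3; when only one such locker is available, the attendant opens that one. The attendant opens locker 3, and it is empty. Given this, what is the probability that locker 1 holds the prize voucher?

Condition on the true location of the prize voucher.
If it is in locker 1 (prior 1/3): locker 2 is available but not opened, probability 1/4; weight (1/3)·(1/4) = 1/12.
If it is in locker 2 (prior 1/3): only locker 3 is available, probability 1; weight (1/3)·1 = 1/3.
If it is in locker 3 (prior 1/3): the attendant opened locker 3, so this case is ruled out; weight (1/3)·0 = 0.
The weights sum to 5/12.
So P(the prize voucher in locker 1 | the attendant opened locker 3) = (1/12) / (5/12) = 1/5.

1/5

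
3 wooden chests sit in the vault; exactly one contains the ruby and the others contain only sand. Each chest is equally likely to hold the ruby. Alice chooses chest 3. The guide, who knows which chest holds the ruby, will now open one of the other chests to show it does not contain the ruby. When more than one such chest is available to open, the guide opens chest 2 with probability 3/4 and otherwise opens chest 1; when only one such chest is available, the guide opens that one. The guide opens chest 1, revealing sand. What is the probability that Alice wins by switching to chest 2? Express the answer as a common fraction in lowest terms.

4/5

Consider each possible location of the ruby in turn.
If it is in chest 1 (prior 1/3): the guide opened chest 1, so this case is ruled out; weight (1/3)·0 = 0.
If it is in chest 2 (prior 1/3): only chest 1 is available, probability 1; weight (1/3)·1 = 1/3.
If it is in chest 3 (prior 1/3): chest 2 is available but not opened, probability 1/4; weight (1/3)·(1/4) = 1/12.
The weights sum to 5/12.
So P(the ruby in chest 2 | the guide opened chest 1) = (1/3) / (5/12) = 4/5.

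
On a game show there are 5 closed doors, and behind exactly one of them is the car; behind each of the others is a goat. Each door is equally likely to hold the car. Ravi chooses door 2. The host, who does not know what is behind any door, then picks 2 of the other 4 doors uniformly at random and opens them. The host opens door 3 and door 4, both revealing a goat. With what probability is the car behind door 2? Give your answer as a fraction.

1/3

Because the host chose which doors to open without knowing where the car is, the choice is independent of the prize location. Learning that none of the 2 opened doors holds the car simply rules out those 2 locations and leaves the remaining 3 doors still equally likely by symmetry.
So P(the car behind door 2) = 1/3.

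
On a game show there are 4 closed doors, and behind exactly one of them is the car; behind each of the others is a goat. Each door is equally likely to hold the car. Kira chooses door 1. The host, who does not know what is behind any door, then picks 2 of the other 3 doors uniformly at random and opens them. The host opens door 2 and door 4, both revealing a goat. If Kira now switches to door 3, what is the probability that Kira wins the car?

1/2

Apply Bayes' rule, conditioning on where the car actually is.
If it is behind either of doors 1 and 3 (prior 1/4 each): the host picks exactly this set with probability 1/3 regardless, and none is the prize; weight (1/4)·(1/3) = 1/12 each.
If it is behind either of doors 2 and 4 (prior 1/4 each): that door was opened and seen not to hold the prize — ruled out; weight (1/4)·0 = 0 each.
The weights sum to 1/6.
So P(the car behind door 3 | the host opened door 2 and door 4) = (1/12) / (1/6) = 1/2.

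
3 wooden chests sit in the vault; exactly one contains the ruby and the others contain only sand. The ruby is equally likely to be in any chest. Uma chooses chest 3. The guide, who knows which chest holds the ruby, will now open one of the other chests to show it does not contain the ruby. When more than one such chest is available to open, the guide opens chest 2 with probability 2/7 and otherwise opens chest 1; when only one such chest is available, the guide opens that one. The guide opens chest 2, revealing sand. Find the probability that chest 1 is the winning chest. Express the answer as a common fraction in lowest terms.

7/9

Apply Bayes' rule, conditioning on where the ruby actually is.
If it is in chest 1 (prior 1/3): only chest 2 is available, probability 1; weight (1/3)·1 = 1/3.
If it is in chest 2 (prior 1/3): the guide opened chest 2, so this case is ruled out; weight (1/3)·0 = 0.
If it is in chest 3 (prior 1/3): chest 2 is available, opened with probability 2/7; weight (1/3)·(2/7) = 2/21.
The weights sum to 3/7.
So P(the ruby in chest 1 | the guide opened chest 2) = (1/3) / (3/7) = 7/9.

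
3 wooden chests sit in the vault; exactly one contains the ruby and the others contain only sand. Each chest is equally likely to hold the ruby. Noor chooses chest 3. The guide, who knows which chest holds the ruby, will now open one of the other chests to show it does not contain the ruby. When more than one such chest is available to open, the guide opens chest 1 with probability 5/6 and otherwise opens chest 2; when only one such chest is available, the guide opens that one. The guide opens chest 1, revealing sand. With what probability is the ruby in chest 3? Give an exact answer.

5/11

Condition on the true location of the ruby.
If it is in chest 1 (prior 1/3): the guide opened chest 1, so this case is ruled out; weight (1/3)·0 = 0.
If it is in chest 2 (prior 1/3): only chest 1 is available, probability 1; weight (1/3)·1 = 1/3.
If it is in chest 3 (prior 1/3): chest 1 is available, opened with probability 5/6; weight (1/3)·(5/6) = 5/18.
The weights sum to 11/18.
So P(the ruby in chest 3 | the guide opened chest 1) = (5/18) / (11/18) = 5/11.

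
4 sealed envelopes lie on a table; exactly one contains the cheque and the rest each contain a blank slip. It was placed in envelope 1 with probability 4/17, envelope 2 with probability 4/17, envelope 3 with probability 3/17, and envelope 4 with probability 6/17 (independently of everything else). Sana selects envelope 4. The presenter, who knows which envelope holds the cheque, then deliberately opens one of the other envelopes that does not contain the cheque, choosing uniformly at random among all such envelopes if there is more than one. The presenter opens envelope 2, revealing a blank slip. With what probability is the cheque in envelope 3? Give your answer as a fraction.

Apply Bayes' rule, conditioning on where the cheque actually is.
If it is in envelope 1 (prior 4/17): the presenter has 2 equally likely choices, so probability 1/2; weight (4/17)·(1/2) = 2/17.
If it is in envelope 2 (prior 4/17): the presenter opened envelope 2, so this case is ruled out; weight (4/17)·0 = 0.
If it is in envelope 3 (prior 3/17): the presenter has 2 equally likely choices, so probability 1/2; weight (3/17)·(1/2) = 3/34.
If it is in envelope 4 (prior 6/17): the presenter has 3 equally likely choices, so probability 1/3; weight (6/17)·(1/3) = 2/17.
The weights sum to 11/34.
So P(the cheque in envelope 3 | the presenter opened envelope 2) = (3/34) / (11/34) = 3/11.

3/11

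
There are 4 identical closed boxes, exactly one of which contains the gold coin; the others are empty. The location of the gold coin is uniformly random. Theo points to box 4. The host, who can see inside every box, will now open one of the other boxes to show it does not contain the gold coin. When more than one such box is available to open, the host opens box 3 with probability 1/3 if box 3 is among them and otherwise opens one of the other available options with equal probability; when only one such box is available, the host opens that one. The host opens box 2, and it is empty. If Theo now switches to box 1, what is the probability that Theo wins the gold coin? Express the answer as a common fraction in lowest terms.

Consider each possible location of the gold coin in turn.
If it is in box 1 (prior 1/4): box 3 is available but not opened, probability 2/3; weight (1/4)·(2/3) = 1/6.
If it is in box 2 (prior 1/4): the host opened box 2, so this case is ruled out; weight (1/4)·0 = 0.
If it is in box 3 (prior 1/4): box 3 holds the prize so is unavailable; the host chooses uniformly among the 2 others, probability 1/2; weight (1/4)·(1/2) = 1/8.
If it is in box 4 (prior 1/4): box 3 is available but not opened; box 2 gets probability (1 − 1/3)/2 = 1/3; weight (1/4)·(1/3) = 1/12.
The weights sum to 3/8.
So P(the gold coin in box 1 | the host opened box 2) = (1/6) / (3/8) = 4/9.

4/9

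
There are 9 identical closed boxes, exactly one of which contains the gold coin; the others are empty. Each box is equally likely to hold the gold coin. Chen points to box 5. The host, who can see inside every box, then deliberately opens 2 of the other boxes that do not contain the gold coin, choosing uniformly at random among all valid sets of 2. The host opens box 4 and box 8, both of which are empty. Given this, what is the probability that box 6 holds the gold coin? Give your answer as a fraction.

Consider each possible location of the gold coin in turn.
If it is in any of boxes 1, 2, 3, 6, 7, and 9 (prior 1/9 each): the host has 21 equally likely choices, so probability 1/21; weight (1/9)·(1/21) = 1/189 each.
If it is in either of boxes 4 and 8 (prior 1/9 each): that box was opened and seen not to hold the prize — ruled out; weight (1/9)·0 = 0 each.
If it is in box 5 (prior 1/9): the host has 28 equally likely choices, so probability 1/28; weight (1/9)·(1/28) = 1/252.
The weights sum to 1/28.
So P(the gold coin in box 6 | the host opened box 4 and box 8) = (1/189) / (1/28) = 4/27.

4/27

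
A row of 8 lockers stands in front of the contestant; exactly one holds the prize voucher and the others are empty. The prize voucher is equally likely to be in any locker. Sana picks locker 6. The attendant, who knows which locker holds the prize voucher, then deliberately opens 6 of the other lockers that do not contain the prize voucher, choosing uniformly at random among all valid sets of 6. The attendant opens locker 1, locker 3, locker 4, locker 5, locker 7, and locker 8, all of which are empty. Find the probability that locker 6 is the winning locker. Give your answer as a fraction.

Consider each possible location of the prize voucher in turn.
If it is in any of lockers 1, 3, 4, 5, 7, and 8 (prior 1/8 each): that locker was opened and seen not to hold the prize — ruled out; weight (1/8)·0 = 0 each.
If it is in locker 2 (prior 1/8): the attendant has no choice, probability 1; weight (1/8)·1 = 1/8.
If it is in locker 6 (prior 1/8): the attendant has 7 equally likely choices, so probability 1/7; weight (1/8)·(1/7) = 1/56.
The weights sum to 1/7.
So P(the prize voucher in locker 6 | the attendant opened locker 1, locker 3, locker 4, locker 5, locker 7, and locker 8) = (1/56) / (1/7) = 1/8.

1/8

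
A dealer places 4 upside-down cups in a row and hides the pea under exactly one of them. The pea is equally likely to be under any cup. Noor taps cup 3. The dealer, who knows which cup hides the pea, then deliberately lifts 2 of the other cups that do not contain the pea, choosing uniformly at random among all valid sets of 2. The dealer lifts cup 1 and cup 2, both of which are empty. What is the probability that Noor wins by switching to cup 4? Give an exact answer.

Condition on the true location of the pea.
If it is under either of cups 1 and 2 (prior 1/4 each): that cup was opened and seen not to hold the prize — ruled out; weight (1/4)·0 = 0 each.
If it is under cup 3 (prior 1/4): the dealer has 3 equally likely choices, so probability 1/3; weight (1/4)·(1/3) = 1/12.
If it is under cup 4 (prior 1/4): the dealer has no choice, probability 1; weight (1/4)·1 = 1/4.
The weights sum to 1/3.
So P(the pea under cup 4 | the dealer opened cup 1 and cup 2) = (1/4) / (1/3) = 3/4.

3/4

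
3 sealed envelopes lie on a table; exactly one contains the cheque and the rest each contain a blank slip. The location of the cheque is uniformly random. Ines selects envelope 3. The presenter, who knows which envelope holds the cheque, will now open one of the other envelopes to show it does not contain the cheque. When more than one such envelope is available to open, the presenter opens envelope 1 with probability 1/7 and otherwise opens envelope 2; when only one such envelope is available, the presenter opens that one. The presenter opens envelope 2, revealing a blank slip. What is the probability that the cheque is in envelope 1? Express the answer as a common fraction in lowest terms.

7/13

Condition on the true location of the cheque.
If it is in envelope 1 (prior 1/3): only envelope 2 is available, probability 1; weight (1/3)·1 = 1/3.
If it is in envelope 2 (prior 1/3): the presenter opened envelope 2, so this case is ruled out; weight (1/3)·0 = 0.
If it is in envelope 3 (prior 1/3): envelope 1 is available but not opened, probability 6/7; weight (1/3)·(6/7) = 2/7.
The weights sum to 13/21.
So P(the cheque in envelope 1 | the presenter opened envelope 2) = (1/3) / (13/21) = 7/13.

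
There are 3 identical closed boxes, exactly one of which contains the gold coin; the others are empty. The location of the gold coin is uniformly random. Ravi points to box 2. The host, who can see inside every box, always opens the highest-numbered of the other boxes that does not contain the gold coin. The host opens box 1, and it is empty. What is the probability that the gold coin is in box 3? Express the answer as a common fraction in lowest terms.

1

Consider each possible location of the gold coin in turn.
If it is in box 1 (prior 1/3): the host opened box 1, so this case is ruled out; weight (1/3)·0 = 0.
If it is in box 2 (prior 1/3): the host would have opened box 3 instead, probability 0; weight (1/3)·0 = 0.
If it is in box 3 (prior 1/3): box 1 is the highest-numbered option available, probability 1; weight (1/3)·1 = 1/3.
The weights sum to 1/3.
So P(the gold coin in box 3 | the host opened box 1) = (1/3) / (1/3) = 1.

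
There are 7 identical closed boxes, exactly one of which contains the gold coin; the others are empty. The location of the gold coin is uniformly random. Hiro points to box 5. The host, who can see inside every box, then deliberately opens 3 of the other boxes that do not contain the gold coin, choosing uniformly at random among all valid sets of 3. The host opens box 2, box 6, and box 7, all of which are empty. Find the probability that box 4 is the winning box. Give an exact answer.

2/7

Consider each possible location of the gold coin in turn.
If it is in any of boxes 1, 3, and 4 (prior 1/7 each): the host has 10 equally likely choices, so probability 1/10; weight (1/7)·(1/10) = 1/70 each.
If it is in any of boxes 2, 6, and 7 (prior 1/7 each): that box was opened and seen not to hold the prize — ruled out; weight (1/7)·0 = 0 each.
If it is in box 5 (prior 1/7): the host has 20 equally likely choices, so probability 1/20; weight (1/7)·(1/20) = 1/140.
The weights sum to 1/20.
So P(the gold coin in box 4 | the host opened box 2, box 6, and box 7) = (1/70) / (1/20) = 2/7.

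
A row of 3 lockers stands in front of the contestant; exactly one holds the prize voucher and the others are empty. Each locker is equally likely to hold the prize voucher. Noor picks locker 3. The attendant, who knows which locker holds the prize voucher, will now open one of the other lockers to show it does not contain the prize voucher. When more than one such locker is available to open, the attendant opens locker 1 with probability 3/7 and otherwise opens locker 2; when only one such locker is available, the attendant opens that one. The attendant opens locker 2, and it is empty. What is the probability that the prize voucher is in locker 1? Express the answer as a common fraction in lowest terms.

Consider each possible location of the prize voucher in turn.
If it is in locker 1 (prior 1/3): only locker 2 is available, probability 1; weight (1/3)·1 = 1/3.
If it is in locker 2 (prior 1/3): the attendant opened locker 2, so this case is ruled out; weight (1/3)·0 = 0.
If it is in locker 3 (prior 1/3): locker 1 is available but not opened, probability 4/7; weight (1/3)·(4/7) = 4/21.
The weights sum to 11/21.
So P(the prize voucher in locker 1 | the attendant opened locker 2) = (1/3) / (11/21) = 7/11.

7/11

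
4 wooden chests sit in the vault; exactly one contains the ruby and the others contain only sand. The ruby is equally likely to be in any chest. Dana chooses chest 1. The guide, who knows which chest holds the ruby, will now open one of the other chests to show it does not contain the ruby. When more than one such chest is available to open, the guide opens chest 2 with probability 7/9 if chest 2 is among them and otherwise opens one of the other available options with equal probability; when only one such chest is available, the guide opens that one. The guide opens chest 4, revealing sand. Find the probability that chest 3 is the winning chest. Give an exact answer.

Apply Bayes' rule, conditioning on where the ruby actually is.
If it is in chest 1 (prior 1/4): chest 2 is available but not opened; chest 4 gets probability (1 − 7/9)/2 = 1/9; weight (1/4)·(1/9) = 1/36.
If it is in chest 2 (prior 1/4): chest 2 holds the prize so is unavailable; the guide chooses uniformly among the 2 others, probability 1/2; weight (1/4)·(1/2) = 1/8.
If it is in chest 3 (prior 1/4): chest 2 is available but not opened, probability 2/9; weight (1/4)·(2/9) = 1/18.
If it is in chest 4 (prior 1/4): the guide opened chest 4, so this case is ruled out; weight (1/4)·0 = 0.
The weights sum to 5/24.
So P(the ruby in chest 3 | the guide opened chest 4) = (1/18) / (5/24) = 4/15.

4/15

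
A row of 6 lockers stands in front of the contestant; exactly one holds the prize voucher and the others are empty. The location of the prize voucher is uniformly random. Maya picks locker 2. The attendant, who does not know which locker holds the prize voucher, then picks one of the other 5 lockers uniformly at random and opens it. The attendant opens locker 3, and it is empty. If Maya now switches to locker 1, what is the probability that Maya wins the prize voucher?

1/5

Because the attendant chose which locker to open without knowing where the prize voucher is, the choice is independent of the prize location. Learning that locker 3 does not hold the prize voucher simply rules out that one location and leaves the remaining 5 lockers still equally likely by symmetry.
So P(the prize voucher in locker 1) = 1/5.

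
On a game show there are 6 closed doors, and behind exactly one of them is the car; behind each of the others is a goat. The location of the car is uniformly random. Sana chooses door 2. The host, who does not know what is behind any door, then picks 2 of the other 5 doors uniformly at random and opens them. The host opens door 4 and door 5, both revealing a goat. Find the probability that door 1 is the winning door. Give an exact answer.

Condition on the true location of the car.
If it is behind any of doors 1, 2, 3, and 6 (prior 1/6 each): the host picks exactly this set with probability 1/10 regardless, and none is the prize; weight (1/6)·(1/10) = 1/60 each.
If it is behind either of doors 4 and 5 (prior 1/6 each): that door was opened and seen not to hold the prize — ruled out; weight (1/6)·0 = 0 each.
The weights sum to 1/15.
So P(the car behind door 1 | the host opened door 4 and door 5) = (1/60) / (1/15) = 1/4.

1/4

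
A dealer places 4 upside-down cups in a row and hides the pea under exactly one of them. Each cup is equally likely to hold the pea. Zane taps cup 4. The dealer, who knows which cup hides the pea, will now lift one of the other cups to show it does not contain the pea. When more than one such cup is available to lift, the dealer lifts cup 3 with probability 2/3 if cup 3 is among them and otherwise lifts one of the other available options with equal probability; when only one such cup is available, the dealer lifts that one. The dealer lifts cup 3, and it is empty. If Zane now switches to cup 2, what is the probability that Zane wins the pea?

1/3

Consider each possible location of the pea in turn.
If it is under any of cups 1, 2, and 4 (prior 1/4 each): cup 3 is available, opened with probability 2/3; weight (1/4)·(2/3) = 1/6 each.
If it is under cup 3 (prior 1/4): the dealer opened cup 3, so this case is ruled out; weight (1/4)·0 = 0.
The weights sum to 1/2.
So P(the pea under cup 2 | the dealer opened cup 3) = (1/6) / (1/2) = 1/3.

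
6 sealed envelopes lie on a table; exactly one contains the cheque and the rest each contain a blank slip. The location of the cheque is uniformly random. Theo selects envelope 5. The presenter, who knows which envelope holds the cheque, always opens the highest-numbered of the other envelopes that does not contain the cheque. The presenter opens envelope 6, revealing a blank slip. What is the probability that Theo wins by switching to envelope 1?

1/5

Condition on the true location of the cheque.
If it is in any of envelopes 1, 2, 3, 4, and 5 (prior 1/6 each): envelope 6 is the highest-numbered option available, probability 1; weight (1/6)·1 = 1/6 each.
If it is in envelope 6 (prior 1/6): the presenter opened envelope 6, so this case is ruled out; weight (1/6)·0 = 0.
The weights sum to 5/6.
So P(the cheque in envelope 1 | the presenter opened envelope 6) = (1/6) / (5/6) = 1/5.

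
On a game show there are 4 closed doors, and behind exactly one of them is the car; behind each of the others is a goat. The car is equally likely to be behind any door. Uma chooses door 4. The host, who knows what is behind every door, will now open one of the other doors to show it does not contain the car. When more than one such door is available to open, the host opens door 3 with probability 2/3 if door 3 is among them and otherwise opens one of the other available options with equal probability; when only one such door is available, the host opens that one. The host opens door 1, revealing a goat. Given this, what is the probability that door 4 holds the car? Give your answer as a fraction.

Apply Bayes' rule, conditioning on where the car actually is.
If it is behind door 1 (prior 1/4): the host opened door 1, so this case is ruled out; weight (1/4)·0 = 0.
If it is behind door 2 (prior 1/4): door 3 is available but not opened, probability 1/3; weight (1/4)·(1/3) = 1/12.
If it is behind door 3 (prior 1/4): door 3 holds the prize so is unavailable; the host chooses uniformly among the 2 others, probability 1/2; weight (1/4)·(1/2) = 1/8.
If it is behind door 4 (prior 1/4): door 3 is available but not opened; door 1 gets probability (1 − 2/3)/2 = 1/6; weight (1/4)·(1/6) = 1/24.
The weights sum to 1/4.
So P(the car behind door 4 | the host opened door 1) = (1/24) / (1/4) = 1/6.

1/6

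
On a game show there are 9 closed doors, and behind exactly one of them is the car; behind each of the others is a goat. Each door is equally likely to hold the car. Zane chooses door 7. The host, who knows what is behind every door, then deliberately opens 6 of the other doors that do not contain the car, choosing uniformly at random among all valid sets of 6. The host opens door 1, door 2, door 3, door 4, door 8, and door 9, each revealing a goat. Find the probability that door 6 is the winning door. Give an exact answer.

4/9

Condition on the true location of the car.
If it is behind any of doors 1, 2, 3, 4, 8, and 9 (prior 1/9 each): that door was opened and seen not to hold the prize — ruled out; weight (1/9)·0 = 0 each.
If it is behind either of doors 5 and 6 (prior 1/9 each): the host has 7 equally likely choices, so probability 1/7; weight (1/9)·(1/7) = 1/63 each.
If it is behind door 7 (prior 1/9): the host has 28 equally likely choices, so probability 1/28; weight (1/9)·(1/28) = 1/252.
The weights sum to 1/28.
So P(the car behind door 6 | the host opened door 1, door 2, door 3, door 4, door 8, and door 9) = (1/63) / (1/28) = 4/9.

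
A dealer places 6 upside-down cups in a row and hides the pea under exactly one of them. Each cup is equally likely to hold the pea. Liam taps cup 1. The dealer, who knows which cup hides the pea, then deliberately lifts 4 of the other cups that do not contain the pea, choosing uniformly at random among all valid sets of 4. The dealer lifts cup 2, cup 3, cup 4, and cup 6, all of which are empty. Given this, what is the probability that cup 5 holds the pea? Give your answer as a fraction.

5/6

Apply Bayes' rule, conditioning on where the pea actually is.
If it is under cup 1 (prior 1/6): the dealer has 5 equally likely choices, so probability 1/5; weight (1/6)·(1/5) = 1/30.
If it is under any of cups 2, 3, 4, and 6 (prior 1/6 each): that cup was opened and seen not to hold the prize — ruled out; weight (1/6)·0 = 0 each.
If it is under cup 5 (prior 1/6): the dealer has no choice, probability 1; weight (1/6)·1 = 1/6.
The weights sum to 1/5.
So P(the pea under cup 5 | the dealer opened cup 2, cup 3, cup 4, and cup 6) = (1/6) / (1/5) = 5/6.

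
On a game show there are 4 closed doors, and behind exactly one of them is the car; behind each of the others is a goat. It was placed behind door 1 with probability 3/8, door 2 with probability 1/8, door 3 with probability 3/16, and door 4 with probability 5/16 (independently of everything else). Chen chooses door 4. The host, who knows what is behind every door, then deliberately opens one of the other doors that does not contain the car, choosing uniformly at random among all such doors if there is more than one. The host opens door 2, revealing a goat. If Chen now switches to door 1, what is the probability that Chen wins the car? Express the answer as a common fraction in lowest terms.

Apply Bayes' rule, conditioning on where the car actually is.
If it is behind door 1 (prior 3/8): the host has 2 equally likely choices, so probability 1/2; weight (3/8)·(1/2) = 3/16.
If it is behind door 2 (prior 1/8): the host opened door 2, so this case is ruled out; weight (1/8)·0 = 0.
If it is behind door 3 (prior 3/16): the host has 2 equally likely choices, so probability 1/2; weight (3/16)·(1/2) = 3/32.
If it is behind door 4 (prior 5/16): the host has 3 equally likely choices, so probability 1/3; weight (5/16)·(1/3) = 5/48.
The weights sum to 37/96.
So P(the car behind door 1 | the host opened door 2) = (3/16) / (37/96) = 18/37.

18/37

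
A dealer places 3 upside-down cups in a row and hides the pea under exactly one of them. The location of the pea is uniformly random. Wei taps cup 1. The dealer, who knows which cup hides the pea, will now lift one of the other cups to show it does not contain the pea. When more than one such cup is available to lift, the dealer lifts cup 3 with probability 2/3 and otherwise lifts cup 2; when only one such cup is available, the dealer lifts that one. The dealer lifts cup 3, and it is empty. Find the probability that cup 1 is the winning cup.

Condition on the true location of the pea.
If it is under cup 1 (prior 1/3): cup 3 is available, opened with probability 2/3; weight (1/3)·(2/3) = 2/9.
If it is under cup 2 (prior 1/3): only cup 3 is available, probability 1; weight (1/3)·1 = 1/3.
If it is under cup 3 (prior 1/3): the dealer opened cup 3, so this case is ruled out; weight (1/3)·0 = 0.
The weights sum to 5/9.
So P(the pea under cup 1 | the dealer opened cup 3) = (2/9) / (5/9) = 2/5.

2/5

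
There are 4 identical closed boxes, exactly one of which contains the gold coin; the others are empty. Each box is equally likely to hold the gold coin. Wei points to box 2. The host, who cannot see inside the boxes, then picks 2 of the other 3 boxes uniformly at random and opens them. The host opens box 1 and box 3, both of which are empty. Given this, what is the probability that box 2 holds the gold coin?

Consider each possible location of the gold coin in turn.
If it is in either of boxes 1 and 3 (prior 1/4 each): that box was opened and seen not to hold the prize — ruled out; weight (1/4)·0 = 0 each.
If it is in either of boxes 2 and 4 (prior 1/4 each): the host picks exactly this set with probability 1/3 regardless, and none is the prize; weight (1/4)·(1/3) = 1/12 each.
The weights sum to 1/6.
So P(the gold coin in box 2 | the host opened box 1 and box 3) = (1/12) / (1/6) = 1/2.

1/2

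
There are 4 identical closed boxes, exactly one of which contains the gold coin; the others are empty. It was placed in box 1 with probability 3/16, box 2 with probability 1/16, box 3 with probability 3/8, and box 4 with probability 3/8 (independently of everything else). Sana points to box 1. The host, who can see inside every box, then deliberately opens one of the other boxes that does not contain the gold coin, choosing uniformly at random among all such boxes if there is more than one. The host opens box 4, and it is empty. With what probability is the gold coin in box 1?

Consider each possible location of the gold coin in turn.
If it is in box 1 (prior 3/16): the host has 3 equally likely choices, so probability 1/3; weight (3/16)·(1/3) = 1/16.
If it is in box 2 (prior 1/16): the host has 2 equally likely choices, so probability 1/2; weight (1/16)·(1/2) = 1/32.
If it is in box 3 (prior 3/8): the host has 2 equally likely choices, so probability 1/2; weight (3/8)·(1/2) = 3/16.
If it is in box 4 (prior 3/8): the host opened box 4, so this case is ruled out; weight (3/8)·0 = 0.
The weights sum to 9/32.
So P(the gold coin in box 1 | the host opened box 4) = (1/16) / (9/32) = 2/9.

2/9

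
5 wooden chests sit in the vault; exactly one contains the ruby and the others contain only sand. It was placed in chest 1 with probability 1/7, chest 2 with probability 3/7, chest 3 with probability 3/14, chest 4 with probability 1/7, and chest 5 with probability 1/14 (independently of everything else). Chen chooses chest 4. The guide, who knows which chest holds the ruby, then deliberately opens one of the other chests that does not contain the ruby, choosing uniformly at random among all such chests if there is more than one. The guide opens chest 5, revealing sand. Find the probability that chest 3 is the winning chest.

Consider each possible location of the ruby in turn.
If it is in chest 1 (prior 1/7): the guide has 3 equally likely choices, so probability 1/3; weight (1/7)·(1/3) = 1/21.
If it is in chest 2 (prior 3/7): the guide has 3 equally likely choices, so probability 1/3; weight (3/7)·(1/3) = 1/7.
If it is in chest 3 (prior 3/14): the guide has 3 equally likely choices, so probability 1/3; weight (3/14)·(1/3) = 1/14.
If it is in chest 4 (prior 1/7): the guide has 4 equally likely choices, so probability 1/4; weight (1/7)·(1/4) = 1/28.
If it is in chest 5 (prior 1/14): the guide opened chest 5, so this case is ruled out; weight (1/14)·0 = 0.
The weights sum to 25/84.
So P(the ruby in chest 3 | the guide opened chest 5) = (1/14) / (25/84) = 6/25.

6/25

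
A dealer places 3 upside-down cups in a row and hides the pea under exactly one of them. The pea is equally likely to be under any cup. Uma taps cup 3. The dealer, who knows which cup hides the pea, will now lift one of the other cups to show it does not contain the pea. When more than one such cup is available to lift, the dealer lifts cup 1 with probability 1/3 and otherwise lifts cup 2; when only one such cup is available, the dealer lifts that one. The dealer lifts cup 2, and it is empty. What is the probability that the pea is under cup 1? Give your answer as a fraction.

3/5

Consider each possible location of the pea in turn.
If it is under cup 1 (prior 1/3): only cup 2 is available, probability 1; weight (1/3)·1 = 1/3.
If it is under cup 2 (prior 1/3): the dealer opened cup 2, so this case is ruled out; weight (1/3)·0 = 0.
If it is under cup 3 (prior 1/3): cup 1 is available but not opened, probability 2/3; weight (1/3)·(2/3) = 2/9.
The weights sum to 5/9.
So P(the pea under cup 1 | the dealer opened cup 2) = (1/3) / (5/9) = 3/5.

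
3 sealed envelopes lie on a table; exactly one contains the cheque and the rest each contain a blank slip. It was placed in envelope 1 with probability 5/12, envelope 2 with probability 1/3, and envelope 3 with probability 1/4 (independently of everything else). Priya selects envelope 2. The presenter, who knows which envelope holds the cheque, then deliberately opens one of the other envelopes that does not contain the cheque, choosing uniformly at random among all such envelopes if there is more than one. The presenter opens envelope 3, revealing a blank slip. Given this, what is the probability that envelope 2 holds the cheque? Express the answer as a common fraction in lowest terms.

Apply Bayes' rule, conditioning on where the cheque actually is.
If it is in envelope 1 (prior 5/12): the presenter has no choice, probability 1; weight (5/12)·1 = 5/12.
If it is in envelope 2 (prior 1/3): the presenter has 2 equally likely choices, so probability 1/2; weight (1/3)·(1/2) = 1/6.
If it is in envelope 3 (prior 1/4): the presenter opened envelope 3, so this case is ruled out; weight (1/4)·0 = 0.
The weights sum to 7/12.
So P(the cheque in envelope 2 | the presenter opened envelope 3) = (1/6) / (7/12) = 2/7.

2/7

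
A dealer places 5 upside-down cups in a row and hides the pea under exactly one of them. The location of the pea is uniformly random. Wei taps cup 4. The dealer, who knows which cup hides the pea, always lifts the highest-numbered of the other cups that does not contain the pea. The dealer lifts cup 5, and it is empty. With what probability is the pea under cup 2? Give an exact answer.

Consider each possible location of the pea in turn.
If it is under any of cups 1, 2, 3, and 4 (prior 1/5 each): cup 5 is the highest-numbered option available, probability 1; weight (1/5)·1 = 1/5 each.
If it is under cup 5 (prior 1/5): the dealer opened cup 5, so this case is ruled out; weight (1/5)·0 = 0.
The weights sum to 4/5.
So P(the pea under cup 2 | the dealer opened cup 5) = (1/5) / (4/5) = 1/4.

1/4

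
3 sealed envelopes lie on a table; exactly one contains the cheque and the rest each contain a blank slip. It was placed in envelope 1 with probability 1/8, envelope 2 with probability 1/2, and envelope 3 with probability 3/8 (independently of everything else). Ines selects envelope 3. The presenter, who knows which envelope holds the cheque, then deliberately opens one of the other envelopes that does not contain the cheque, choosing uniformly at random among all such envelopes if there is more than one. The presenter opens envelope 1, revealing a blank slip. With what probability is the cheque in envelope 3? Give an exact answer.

3/11

Apply Bayes' rule, conditioning on where the cheque actually is.
If it is in envelope 1 (prior 1/8): the presenter opened envelope 1, so this case is ruled out; weight (1/8)·0 = 0.
If it is in envelope 2 (prior 1/2): the presenter has no choice, probability 1; weight (1/2)·1 = 1/2.
If it is in envelope 3 (prior 3/8): the presenter has 2 equally likely choices, so probability 1/2; weight (3/8)·(1/2) = 3/16.
The weights sum to 11/16.
So P(the cheque in envelope 3 | the presenter opened envelope 1) = (3/16) / (11/16) = 3/11.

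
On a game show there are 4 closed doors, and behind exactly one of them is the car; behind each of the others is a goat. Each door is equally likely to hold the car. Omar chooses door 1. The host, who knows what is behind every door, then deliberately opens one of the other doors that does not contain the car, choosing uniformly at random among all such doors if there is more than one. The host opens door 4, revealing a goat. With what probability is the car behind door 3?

3/8

Condition on the true location of the car.
If it is behind door 1 (prior 1/4): the host has 3 equally likely choices, so probability 1/3; weight (1/4)·(1/3) = 1/12.
If it is behind either of doors 2 and 3 (prior 1/4 each): the host has 2 equally likely choices, so probability 1/2; weight (1/4)·(1/2) = 1/8 each.
If it is behind door 4 (prior 1/4): the host opened door 4, so this case is ruled out; weight (1/4)·0 = 0.
The weights sum to 1/3.
So P(the car behind door 3 | the host opened door 4) = (1/8) / (1/3) = 3/8.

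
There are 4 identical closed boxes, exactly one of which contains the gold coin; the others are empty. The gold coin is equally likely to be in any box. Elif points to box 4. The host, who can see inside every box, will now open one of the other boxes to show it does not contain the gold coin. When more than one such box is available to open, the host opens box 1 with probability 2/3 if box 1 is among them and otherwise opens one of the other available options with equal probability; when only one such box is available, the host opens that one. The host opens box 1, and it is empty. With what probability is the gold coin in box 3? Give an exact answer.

Condition on the true location of the gold coin.
If it is in box 1 (prior 1/4): the host opened box 1, so this case is ruled out; weight (1/4)·0 = 0.
If it is in any of boxes 2, 3, and 4 (prior 1/4 each): box 1 is available, opened with probability 2/3; weight (1/4)·(2/3) = 1/6 each.
The weights sum to 1/2.
So P(the gold coin in box 3 | the host opened box 1) = (1/6) / (1/2) = 1/3.

1/3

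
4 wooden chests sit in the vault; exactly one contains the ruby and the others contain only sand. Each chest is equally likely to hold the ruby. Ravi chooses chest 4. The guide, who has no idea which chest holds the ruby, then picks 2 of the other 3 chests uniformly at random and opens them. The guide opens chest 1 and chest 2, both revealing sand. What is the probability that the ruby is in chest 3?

1/2

Condition on the true location of the ruby.
If it is in either of chests 1 and 2 (prior 1/4 each): that chest was opened and seen not to hold the prize — ruled out; weight (1/4)·0 = 0 each.
If it is in either of chests 3 and 4 (prior 1/4 each): the guide picks exactly this set with probability 1/3 regardless, and none is the prize; weight (1/4)·(1/3) = 1/12 each.
The weights sum to 1/6.
So P(the ruby in chest 3 | the guide opened chest 1 and chest 2) = (1/12) / (1/6) = 1/2.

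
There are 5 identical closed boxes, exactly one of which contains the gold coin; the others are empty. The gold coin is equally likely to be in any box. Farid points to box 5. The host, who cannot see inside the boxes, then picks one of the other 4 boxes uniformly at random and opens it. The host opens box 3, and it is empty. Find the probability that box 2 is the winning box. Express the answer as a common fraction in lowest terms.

Condition on the true location of the gold coin.
If it is in any of boxes 1, 2, 4, and 5 (prior 1/5 each): the host picks box 3 with probability 1/4 regardless, and it is not the prize; weight (1/5)·(1/4) = 1/20 each.
If it is in box 3 (prior 1/5): the host opened box 3, so this case is ruled out; weight (1/5)·0 = 0.
The weights sum to 1/5.
So P(the gold coin in box 2 | the host opened box 3) = (1/20) / (1/5) = 1/4.

1/4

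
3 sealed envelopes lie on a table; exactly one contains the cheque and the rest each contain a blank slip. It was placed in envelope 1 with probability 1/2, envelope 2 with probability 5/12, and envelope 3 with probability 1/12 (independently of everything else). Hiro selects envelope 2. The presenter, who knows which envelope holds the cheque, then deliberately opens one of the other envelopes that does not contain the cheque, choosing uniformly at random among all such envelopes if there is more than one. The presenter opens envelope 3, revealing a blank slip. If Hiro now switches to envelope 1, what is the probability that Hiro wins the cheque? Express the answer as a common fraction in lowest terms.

12/17

Condition on the true location of the cheque.
If it is in envelope 1 (prior 1/2): the presenter has no choice, probability 1; weight (1/2)·1 = 1/2.
If it is in envelope 2 (prior 5/12): the presenter has 2 equally likely choices, so probability 1/2; weight (5/12)·(1/2) = 5/24.
If it is in envelope 3 (prior 1/12): the presenter opened envelope 3, so this case is ruled out; weight (1/12)·0 = 0.
The weights sum to 17/24.
So P(the cheque in envelope 1 | the presenter opened envelope 3) = (1/2) / (17/24) = 12/17.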